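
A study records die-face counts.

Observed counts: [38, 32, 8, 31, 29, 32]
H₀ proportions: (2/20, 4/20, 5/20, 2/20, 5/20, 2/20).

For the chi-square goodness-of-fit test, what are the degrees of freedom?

degrees of freedom = 5

df = k − 1 = 6 − 1 = 5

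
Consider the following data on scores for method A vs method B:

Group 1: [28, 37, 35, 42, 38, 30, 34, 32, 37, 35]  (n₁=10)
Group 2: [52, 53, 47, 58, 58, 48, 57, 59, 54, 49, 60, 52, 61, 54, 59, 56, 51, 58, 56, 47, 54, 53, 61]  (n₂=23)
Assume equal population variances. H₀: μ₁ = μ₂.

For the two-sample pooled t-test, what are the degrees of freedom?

degrees of freedom = 31

df = n₁ + n₂ − 2 = 10 + 23 − 2 = 31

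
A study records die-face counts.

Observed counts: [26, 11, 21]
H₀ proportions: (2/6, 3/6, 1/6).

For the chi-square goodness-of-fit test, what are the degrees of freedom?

degrees of freedom = 2

df = k − 1 = 3 − 1 = 2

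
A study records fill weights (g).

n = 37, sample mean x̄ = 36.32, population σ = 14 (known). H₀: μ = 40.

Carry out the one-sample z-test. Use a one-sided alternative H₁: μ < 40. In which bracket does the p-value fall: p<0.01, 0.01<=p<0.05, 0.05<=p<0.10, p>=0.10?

SE = σ/√n = 14/√37 = 2.3016
z = (x̄−μ₀)/SE = (36.32−40)/2.3016 = -1.5989
p-value (one-sided, H₁ less) = 0.05492
→ bracket: 0.05<=p<0.10

p-value bracket: 0.05<=p<0.10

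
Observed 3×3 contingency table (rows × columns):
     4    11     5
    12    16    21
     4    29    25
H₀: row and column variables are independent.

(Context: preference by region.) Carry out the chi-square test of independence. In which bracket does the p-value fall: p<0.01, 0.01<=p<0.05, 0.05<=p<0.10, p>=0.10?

p-value bracket: 0.05<=p<0.10

Row totals [20, 49, 58], col totals [20, 56, 51], n=127
χ² = (4−3.15)²/3.15 + (11−8.82)²/8.82 + (5−8.03)²/8.03 + (12−7.72)²/7.72 + (16−21.61)²/21.61 + (21−19.68)²/19.68 + (4−9.13)²/9.13 + (29−25.57)²/25.57 + (25−23.29)²/23.29 = 9.3043
df = 4
p-value (upper-tail) = 0.05393
→ bracket: 0.05<=p<0.10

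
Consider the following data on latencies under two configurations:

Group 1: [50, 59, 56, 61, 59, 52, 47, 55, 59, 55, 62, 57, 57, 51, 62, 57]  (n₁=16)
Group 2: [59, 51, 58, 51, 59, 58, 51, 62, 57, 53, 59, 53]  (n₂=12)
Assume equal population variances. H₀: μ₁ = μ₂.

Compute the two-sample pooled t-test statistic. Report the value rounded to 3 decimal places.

test statistic = 0.170

x̄₁=56.188, s₁=4.370, n₁=16
x̄₂=55.917, s₂=3.872, n₂=12
s_p² = [15·4.370² + 11·3.872²]/26 = 17.3598
SE = √(s_p²·(1/16+1/12)) = 1.5911
t = (56.188−55.917)/1.5911 = 0.1702
df = 26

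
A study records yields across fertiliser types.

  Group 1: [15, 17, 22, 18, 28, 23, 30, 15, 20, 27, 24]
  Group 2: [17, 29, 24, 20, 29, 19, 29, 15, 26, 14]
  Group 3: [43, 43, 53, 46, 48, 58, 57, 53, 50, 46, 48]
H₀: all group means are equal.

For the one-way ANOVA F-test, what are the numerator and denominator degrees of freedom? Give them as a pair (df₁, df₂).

degrees of freedom = [2, 29]

k = 3 groups, N = 32 total
df = (k−1, N−k) = (3−1, 32−3) = (2, 29)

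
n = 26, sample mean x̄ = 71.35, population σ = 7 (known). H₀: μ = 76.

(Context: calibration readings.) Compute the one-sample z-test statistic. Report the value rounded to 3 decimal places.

test statistic = -3.387

SE = σ/√n = 7/√26 = 1.3728
z = (x̄−μ₀)/SE = (71.35−76)/1.3728 = -3.3872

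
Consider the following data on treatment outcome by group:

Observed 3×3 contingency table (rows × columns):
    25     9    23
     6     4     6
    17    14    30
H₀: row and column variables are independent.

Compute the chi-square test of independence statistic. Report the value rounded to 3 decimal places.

test statistic = 3.778

Row totals [57, 16, 61], col totals [48, 27, 59], n=134
χ² = (25−20.42)²/20.42 + (9−11.49)²/11.49 + (23−25.10)²/25.10 + (6−5.73)²/5.73 + (4−3.22)²/3.22 + (6−7.04)²/7.04 + (17−21.85)²/21.85 + (14−12.29)²/12.29 + (30−26.86)²/26.86 = 3.7776
df = 4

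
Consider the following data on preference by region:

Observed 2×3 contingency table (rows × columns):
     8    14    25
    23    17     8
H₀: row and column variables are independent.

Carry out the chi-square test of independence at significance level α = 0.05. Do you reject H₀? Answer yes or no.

reject H₀: yes

Row totals [47, 48], col totals [31, 31, 33], n=95
χ² = (8−15.34)²/15.34 + (14−15.34)²/15.34 + (25−16.33)²/16.33 + (23−15.66)²/15.66 + (17−15.66)²/15.66 + (8−16.67)²/16.67 = 16.2972
df = 2
p-value (upper-tail) = 0.00029
At α=0.05: p < α → reject H₀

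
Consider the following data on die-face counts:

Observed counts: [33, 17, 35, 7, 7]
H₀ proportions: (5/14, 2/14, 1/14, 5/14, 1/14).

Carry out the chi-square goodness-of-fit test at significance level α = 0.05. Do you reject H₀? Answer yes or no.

n = 99; E_i = n·p_i = [35.36, 14.14, 7.07, 35.36, 7.07]
χ² = (33−35.36)²/35.36 + (17−14.14)²/14.14 + (35−7.07)²/7.07 + (7−35.36)²/35.36 + (7−7.07)²/7.07 = 133.7818
df = 4
p-value (upper-tail) = 0.00000
At α=0.05: p < α → reject H₀

reject H₀: yes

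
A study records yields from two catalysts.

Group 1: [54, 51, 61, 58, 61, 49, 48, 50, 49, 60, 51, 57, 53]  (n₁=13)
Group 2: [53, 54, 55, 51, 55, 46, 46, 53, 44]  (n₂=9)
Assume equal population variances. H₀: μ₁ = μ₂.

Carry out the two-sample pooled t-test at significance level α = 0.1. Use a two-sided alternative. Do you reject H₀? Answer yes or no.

reject H₀: no

x̄₁=54.000, s₁=4.830, n₁=13
x̄₂=50.778, s₂=4.295, n₂=9
s_p² = [12·4.830² + 8·4.295²]/20 = 21.3778
SE = √(s_p²·(1/13+1/9)) = 2.0049
t = (54.000−50.778)/2.0049 = 1.6071
df = 20
p-value (two-sided) = 0.12370
At α=0.1: p ≥ α → fail to reject H₀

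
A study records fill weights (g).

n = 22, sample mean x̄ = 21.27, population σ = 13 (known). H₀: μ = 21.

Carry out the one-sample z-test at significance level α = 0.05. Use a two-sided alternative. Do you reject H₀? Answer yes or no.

reject H₀: no

SE = σ/√n = 13/√22 = 2.7716
z = (x̄−μ₀)/SE = (21.27−21)/2.7716 = 0.0974
p-value (two-sided) = 0.92240
At α=0.05: p ≥ α → fail to reject H₀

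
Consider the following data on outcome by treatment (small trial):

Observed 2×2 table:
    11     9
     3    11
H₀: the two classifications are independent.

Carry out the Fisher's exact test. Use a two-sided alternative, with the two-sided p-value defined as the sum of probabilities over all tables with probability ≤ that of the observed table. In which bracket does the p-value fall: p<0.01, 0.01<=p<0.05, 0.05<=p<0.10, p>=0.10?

p-value bracket: 0.05<=p<0.10

Margins: r₁=20, r₂=14, c₁=14, c₂=20, n=34
p_obs = C(20,11)·C(14,3)/C(34,14); sum pmf over tables with pmf ≤ p_obs
p-value (two-sided) = 0.07906
→ bracket: 0.05<=p<0.10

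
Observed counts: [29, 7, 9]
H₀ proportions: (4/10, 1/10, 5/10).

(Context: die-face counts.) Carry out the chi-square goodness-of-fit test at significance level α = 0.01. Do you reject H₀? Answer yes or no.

n = 45; E_i = n·p_i = [18.00, 4.50, 22.50]
χ² = (29−18.00)²/18.00 + (7−4.50)²/4.50 + (9−22.50)²/22.50 = 16.2111
df = 2
p-value (upper-tail) = 0.00030
At α=0.01: p < α → reject H₀

reject H₀: yes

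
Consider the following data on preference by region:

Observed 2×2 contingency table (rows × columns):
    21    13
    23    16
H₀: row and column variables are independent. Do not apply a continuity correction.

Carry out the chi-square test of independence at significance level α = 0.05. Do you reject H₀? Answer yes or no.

reject H₀: no

Row totals [34, 39], col totals [44, 29], n=73
χ² = (21−20.49)²/20.49 + (13−13.51)²/13.51 + (23−23.51)²/23.51 + (16−15.49)²/15.49 = 0.0591
df = 1
p-value (upper-tail) = 0.80798
At α=0.05: p ≥ α → fail to reject H₀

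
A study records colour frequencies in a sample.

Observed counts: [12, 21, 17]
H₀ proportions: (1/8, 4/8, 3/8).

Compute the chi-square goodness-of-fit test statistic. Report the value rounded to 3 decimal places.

test statistic = 6.093

n = 50; E_i = n·p_i = [6.25, 25.00, 18.75]
χ² = (12−6.25)²/6.25 + (21−25.00)²/25.00 + (17−18.75)²/18.75 = 6.0933
df = 2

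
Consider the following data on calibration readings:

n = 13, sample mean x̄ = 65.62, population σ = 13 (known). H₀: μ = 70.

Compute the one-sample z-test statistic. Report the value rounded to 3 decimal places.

test statistic = -1.215

SE = σ/√n = 13/√13 = 3.6056
z = (x̄−μ₀)/SE = (65.62−70)/3.6056 = -1.2148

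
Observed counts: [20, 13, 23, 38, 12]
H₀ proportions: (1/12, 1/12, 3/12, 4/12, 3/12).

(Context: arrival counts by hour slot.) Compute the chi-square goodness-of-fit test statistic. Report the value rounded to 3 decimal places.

test statistic = 24.679

n = 106; E_i = n·p_i = [8.83, 8.83, 26.50, 35.33, 26.50]
χ² = (20−8.83)²/8.83 + (13−8.83)²/8.83 + (23−26.50)²/26.50 + (38−35.33)²/35.33 + (12−26.50)²/26.50 = 24.6792
df = 4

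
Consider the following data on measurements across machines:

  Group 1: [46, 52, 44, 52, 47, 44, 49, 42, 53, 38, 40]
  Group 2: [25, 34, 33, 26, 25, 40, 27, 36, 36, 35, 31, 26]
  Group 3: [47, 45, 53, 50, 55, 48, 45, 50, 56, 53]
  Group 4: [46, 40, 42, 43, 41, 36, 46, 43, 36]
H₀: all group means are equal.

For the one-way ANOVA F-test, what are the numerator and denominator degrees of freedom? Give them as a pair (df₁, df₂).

degrees of freedom = [3, 38]

k = 4 groups, N = 42 total
df = (k−1, N−k) = (4−1, 42−4) = (3, 38)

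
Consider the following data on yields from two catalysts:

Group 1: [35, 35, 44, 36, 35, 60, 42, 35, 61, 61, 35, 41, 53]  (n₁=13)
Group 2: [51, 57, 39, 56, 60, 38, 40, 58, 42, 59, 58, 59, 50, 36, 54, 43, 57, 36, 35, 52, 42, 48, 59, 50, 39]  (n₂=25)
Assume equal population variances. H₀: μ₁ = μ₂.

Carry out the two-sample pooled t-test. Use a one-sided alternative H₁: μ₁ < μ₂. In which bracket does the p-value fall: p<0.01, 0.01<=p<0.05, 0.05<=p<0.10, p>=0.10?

x̄₁=44.077, s₁=10.789, n₁=13
x̄₂=48.720, s₂=8.825, n₂=25
s_p² = [12·10.789² + 24·8.825²]/36 = 90.7212
SE = √(s_p²·(1/13+1/25)) = 3.2569
t = (44.077−48.720)/3.2569 = -1.4256
df = 36
p-value (one-sided, H₁ less) = 0.08130
→ bracket: 0.05<=p<0.10

p-value bracket: 0.05<=p<0.10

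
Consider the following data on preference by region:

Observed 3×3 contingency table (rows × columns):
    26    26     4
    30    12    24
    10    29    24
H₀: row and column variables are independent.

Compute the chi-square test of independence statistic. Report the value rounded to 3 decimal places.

Row totals [56, 66, 63], col totals [66, 67, 52], n=185
χ² = (26−19.98)²/19.98 + (26−20.28)²/20.28 + (4−15.74)²/15.74 + (30−23.55)²/23.55 + (12−23.90)²/23.90 + (24−18.55)²/18.55 + (10−22.48)²/22.48 + (29−22.82)²/22.82 + (24−17.71)²/17.71 = 32.3176
df = 4

test statistic = 32.318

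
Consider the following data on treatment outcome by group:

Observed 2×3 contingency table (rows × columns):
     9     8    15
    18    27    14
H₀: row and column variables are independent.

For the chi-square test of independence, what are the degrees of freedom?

df = (r−1)(c−1) = (2−1)·(3−1) = 2

degrees of freedom = 2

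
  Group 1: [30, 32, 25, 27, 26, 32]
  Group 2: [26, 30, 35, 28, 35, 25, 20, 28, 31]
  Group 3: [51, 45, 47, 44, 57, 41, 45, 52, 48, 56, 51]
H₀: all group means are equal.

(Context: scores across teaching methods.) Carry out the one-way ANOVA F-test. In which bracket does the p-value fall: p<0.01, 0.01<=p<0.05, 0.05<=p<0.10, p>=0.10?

p-value bracket: p<0.01

Group means [28.67, 28.67, 48.82], grand mean 37.192
SSB = Σnᵢ(x̄ᵢ−x̄)² = 2577.069; SSW = ΣΣ(x−x̄ᵢ)² = 486.970
MSB = 2577.069/2 = 1288.5344; MSW = 486.970/23 = 21.1726
F = MSB/MSW = 60.8586
df = (2, 23)
p-value (upper-tail) = 0.00000
→ bracket: p<0.01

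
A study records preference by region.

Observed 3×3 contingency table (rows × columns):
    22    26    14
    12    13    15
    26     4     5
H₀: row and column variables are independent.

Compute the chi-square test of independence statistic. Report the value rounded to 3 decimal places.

test statistic = 21.083

Row totals [62, 40, 35], col totals [60, 43, 34], n=137
χ² = (22−27.15)²/27.15 + (26−19.46)²/19.46 + (14−15.39)²/15.39 + (12−17.52)²/17.52 + (13−12.55)²/12.55 + (15−9.93)²/9.93 + (26−15.33)²/15.33 + (4−10.99)²/10.99 + (5−8.69)²/8.69 = 21.0831
df = 4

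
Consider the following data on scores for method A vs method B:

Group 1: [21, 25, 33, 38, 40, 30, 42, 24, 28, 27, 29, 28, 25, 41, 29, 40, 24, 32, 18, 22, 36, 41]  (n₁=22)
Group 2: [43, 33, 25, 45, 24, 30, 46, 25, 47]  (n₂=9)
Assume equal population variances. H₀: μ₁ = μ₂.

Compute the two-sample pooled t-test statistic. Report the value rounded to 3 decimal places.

x̄₁=30.591, s₁=7.307, n₁=22
x̄₂=35.333, s₂=9.862, n₂=9
s_p² = [21·7.307² + 8·9.862²]/29 = 65.4937
SE = √(s_p²·(1/22+1/9)) = 3.2022
t = (30.591−35.333)/3.2022 = -1.4810
df = 29

test statistic = -1.481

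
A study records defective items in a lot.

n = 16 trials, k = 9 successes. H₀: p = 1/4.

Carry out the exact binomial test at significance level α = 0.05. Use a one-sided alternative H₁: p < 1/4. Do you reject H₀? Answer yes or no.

Exact binomial: n=16, k=9, p₀=1/4=0.2500
P(X≤9) from Σ C(n,i)·p₀^i·(1−p₀)^(n−i)
p-value (one-sided, H₁ less) = 0.99836
At α=0.05: p ≥ α → fail to reject H₀

reject H₀: no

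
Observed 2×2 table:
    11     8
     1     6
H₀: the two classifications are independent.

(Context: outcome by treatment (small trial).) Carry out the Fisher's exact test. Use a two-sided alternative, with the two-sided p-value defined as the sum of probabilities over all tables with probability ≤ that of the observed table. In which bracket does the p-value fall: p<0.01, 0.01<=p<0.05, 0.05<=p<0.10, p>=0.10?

p-value bracket: 0.05<=p<0.10

Margins: r₁=19, r₂=7, c₁=12, c₂=14, n=26
p_obs = C(19,11)·C(7,1)/C(26,12); sum pmf over tables with pmf ≤ p_obs
p-value (two-sided) = 0.08087
→ bracket: 0.05<=p<0.10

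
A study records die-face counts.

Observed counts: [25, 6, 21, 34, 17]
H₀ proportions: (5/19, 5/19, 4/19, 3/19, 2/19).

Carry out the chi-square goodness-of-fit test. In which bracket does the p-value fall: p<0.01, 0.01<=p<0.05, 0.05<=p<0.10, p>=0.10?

n = 103; E_i = n·p_i = [27.11, 27.11, 21.68, 16.26, 10.84]
χ² = (25−27.11)²/27.11 + (6−27.11)²/27.11 + (21−21.68)²/21.68 + (34−16.26)²/16.26 + (17−10.84)²/10.84 = 39.4600
df = 4
p-value (upper-tail) = 0.00000
→ bracket: p<0.01

p-value bracket: p<0.01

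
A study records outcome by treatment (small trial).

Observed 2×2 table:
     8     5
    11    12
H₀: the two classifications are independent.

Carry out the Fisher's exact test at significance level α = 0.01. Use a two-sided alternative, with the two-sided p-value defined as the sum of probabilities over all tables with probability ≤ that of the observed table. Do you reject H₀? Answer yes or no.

Margins: r₁=13, r₂=23, c₁=19, c₂=17, n=36
p_obs = C(13,8)·C(23,11)/C(36,19); sum pmf over tables with pmf ≤ p_obs
p-value (two-sided) = 0.50179
At α=0.01: p ≥ α → fail to reject H₀

reject H₀: no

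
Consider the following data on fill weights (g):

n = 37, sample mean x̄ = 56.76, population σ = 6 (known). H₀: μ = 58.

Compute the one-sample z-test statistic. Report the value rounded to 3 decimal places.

test statistic = -1.257

SE = σ/√n = 6/√37 = 0.9864
z = (x̄−μ₀)/SE = (56.76−58)/0.9864 = -1.2571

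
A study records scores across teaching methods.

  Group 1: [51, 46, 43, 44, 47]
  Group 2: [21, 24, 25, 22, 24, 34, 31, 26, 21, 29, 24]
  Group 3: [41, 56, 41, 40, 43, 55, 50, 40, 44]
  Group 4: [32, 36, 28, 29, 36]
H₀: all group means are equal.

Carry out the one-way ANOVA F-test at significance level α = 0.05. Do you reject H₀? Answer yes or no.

reject H₀: yes

Group means [46.20, 25.55, 45.56, 32.20], grand mean 36.100
SSB = Σnᵢ(x̄ᵢ−x̄)² = 2616.151; SSW = ΣΣ(x−x̄ᵢ)² = 600.549
MSB = 2616.151/3 = 872.0502; MSW = 600.549/26 = 23.0981
F = MSB/MSW = 37.7543
df = (3, 26)
p-value (upper-tail) = 0.00000
At α=0.05: p < α → reject H₀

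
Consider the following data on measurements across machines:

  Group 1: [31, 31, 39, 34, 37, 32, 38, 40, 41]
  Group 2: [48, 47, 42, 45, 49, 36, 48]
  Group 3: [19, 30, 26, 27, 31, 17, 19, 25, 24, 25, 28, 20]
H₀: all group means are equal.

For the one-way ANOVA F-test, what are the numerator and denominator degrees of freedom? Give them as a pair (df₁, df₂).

k = 3 groups, N = 28 total
df = (k−1, N−k) = (3−1, 28−3) = (2, 25)

degrees of freedom = [2, 25]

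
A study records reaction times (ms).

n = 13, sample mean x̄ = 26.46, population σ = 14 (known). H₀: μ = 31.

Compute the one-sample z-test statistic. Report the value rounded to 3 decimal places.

test statistic = -1.169

SE = σ/√n = 14/√13 = 3.8829
z = (x̄−μ₀)/SE = (26.46−31)/3.8829 = -1.1692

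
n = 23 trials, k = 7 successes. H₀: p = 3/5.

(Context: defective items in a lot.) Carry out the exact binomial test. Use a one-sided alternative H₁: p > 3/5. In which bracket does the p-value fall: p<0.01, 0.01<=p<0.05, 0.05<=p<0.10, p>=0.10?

p-value bracket: p>=0.10

Exact binomial: n=23, k=7, p₀=3/5=0.6000
P(X≥7) from Σ C(n,i)·p₀^i·(1−p₀)^(n−i)
p-value (one-sided, H₁ greater) = 0.99897
→ bracket: p>=0.10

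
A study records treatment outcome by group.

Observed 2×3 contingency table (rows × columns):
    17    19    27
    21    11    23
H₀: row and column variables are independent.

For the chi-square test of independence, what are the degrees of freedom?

df = (r−1)(c−1) = (2−1)·(3−1) = 2

degrees of freedom = 2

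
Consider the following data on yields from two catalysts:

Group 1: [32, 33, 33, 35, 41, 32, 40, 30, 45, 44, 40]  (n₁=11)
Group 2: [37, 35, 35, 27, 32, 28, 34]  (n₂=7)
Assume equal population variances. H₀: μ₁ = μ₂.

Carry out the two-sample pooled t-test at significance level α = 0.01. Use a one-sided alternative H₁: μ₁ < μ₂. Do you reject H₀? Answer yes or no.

reject H₀: no

x̄₁=36.818, s₁=5.307, n₁=11
x̄₂=32.571, s₂=3.780, n₂=7
s_p² = [10·5.307² + 6·3.780²]/16 = 22.9594
SE = √(s_p²·(1/11+1/7)) = 2.3167
t = (36.818−32.571)/2.3167 = 1.8331
df = 16
p-value (one-sided, H₁ less) = 0.95727
At α=0.01: p ≥ α → fail to reject H₀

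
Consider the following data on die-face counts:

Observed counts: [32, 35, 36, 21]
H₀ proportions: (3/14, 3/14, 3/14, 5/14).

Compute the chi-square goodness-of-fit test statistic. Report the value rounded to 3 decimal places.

test statistic = 19.372

n = 124; E_i = n·p_i = [26.57, 26.57, 26.57, 44.29]
χ² = (32−26.57)²/26.57 + (35−26.57)²/26.57 + (36−26.57)²/26.57 + (21−44.29)²/44.29 = 19.3720
df = 3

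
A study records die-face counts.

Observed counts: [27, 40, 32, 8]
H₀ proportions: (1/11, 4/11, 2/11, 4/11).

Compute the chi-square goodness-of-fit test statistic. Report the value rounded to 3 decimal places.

test statistic = 63.346

n = 107; E_i = n·p_i = [9.73, 38.91, 19.45, 38.91]
χ² = (27−9.73)²/9.73 + (40−38.91)²/38.91 + (32−19.45)²/19.45 + (8−38.91)²/38.91 = 63.3458
df = 3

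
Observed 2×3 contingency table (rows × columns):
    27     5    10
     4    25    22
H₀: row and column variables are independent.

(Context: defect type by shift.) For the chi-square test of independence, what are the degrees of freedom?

df = (r−1)(c−1) = (2−1)·(3−1) = 2

degrees of freedom = 2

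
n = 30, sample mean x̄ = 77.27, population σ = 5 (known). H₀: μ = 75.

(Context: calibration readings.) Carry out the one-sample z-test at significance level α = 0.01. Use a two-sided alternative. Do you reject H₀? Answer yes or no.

SE = σ/√n = 5/√30 = 0.9129
z = (x̄−μ₀)/SE = (77.27−75)/0.9129 = 2.4867
p-value (two-sided) = 0.01289
At α=0.01: p ≥ α → fail to reject H₀

reject H₀: no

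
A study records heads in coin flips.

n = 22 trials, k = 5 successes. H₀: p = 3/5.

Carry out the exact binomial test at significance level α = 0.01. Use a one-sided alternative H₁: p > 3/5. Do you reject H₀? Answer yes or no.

reject H₀: no

Exact binomial: n=22, k=5, p₀=3/5=0.6000
P(X≥5) from Σ C(n,i)·p₀^i·(1−p₀)^(n−i)
p-value (one-sided, H₁ greater) = 0.99992
At α=0.01: p ≥ α → fail to reject H₀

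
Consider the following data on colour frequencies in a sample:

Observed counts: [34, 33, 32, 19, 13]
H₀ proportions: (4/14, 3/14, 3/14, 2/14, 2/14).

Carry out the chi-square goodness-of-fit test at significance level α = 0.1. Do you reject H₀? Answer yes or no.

reject H₀: no

n = 131; E_i = n·p_i = [37.43, 28.07, 28.07, 18.71, 18.71]
χ² = (34−37.43)²/37.43 + (33−28.07)²/28.07 + (32−28.07)²/28.07 + (19−18.71)²/18.71 + (13−18.71)²/18.71 = 3.4784
df = 4
p-value (upper-tail) = 0.48117
At α=0.1: p ≥ α → fail to reject H₀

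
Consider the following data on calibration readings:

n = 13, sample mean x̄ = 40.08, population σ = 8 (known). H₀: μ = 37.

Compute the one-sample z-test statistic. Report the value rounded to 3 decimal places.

SE = σ/√n = 8/√13 = 2.2188
z = (x̄−μ₀)/SE = (40.08−37)/2.2188 = 1.3881

test statistic = 1.388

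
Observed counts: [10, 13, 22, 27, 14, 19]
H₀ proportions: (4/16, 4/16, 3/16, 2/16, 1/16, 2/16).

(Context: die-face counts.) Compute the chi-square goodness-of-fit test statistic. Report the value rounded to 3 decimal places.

test statistic = 42.746

n = 105; E_i = n·p_i = [26.25, 26.25, 19.69, 13.12, 6.56, 13.12]
χ² = (10−26.25)²/26.25 + (13−26.25)²/26.25 + (22−19.69)²/19.69 + (27−13.12)²/13.12 + (14−6.56)²/6.56 + (19−13.12)²/13.12 = 42.7460
df = 5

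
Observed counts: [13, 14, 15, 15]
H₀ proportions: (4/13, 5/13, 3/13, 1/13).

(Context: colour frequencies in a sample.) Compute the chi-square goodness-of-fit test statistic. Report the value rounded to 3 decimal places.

test statistic = 29.997

n = 57; E_i = n·p_i = [17.54, 21.92, 13.15, 4.38]
χ² = (13−17.54)²/17.54 + (14−21.92)²/21.92 + (15−13.15)²/13.15 + (15−4.38)²/4.38 = 29.9974
df = 3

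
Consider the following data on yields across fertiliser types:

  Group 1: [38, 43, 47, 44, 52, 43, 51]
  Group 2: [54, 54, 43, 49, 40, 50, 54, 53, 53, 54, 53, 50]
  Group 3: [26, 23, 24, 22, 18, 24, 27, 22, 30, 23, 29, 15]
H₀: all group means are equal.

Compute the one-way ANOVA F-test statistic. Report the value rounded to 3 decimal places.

Group means [45.43, 50.58, 23.58], grand mean 38.968
SSB = Σnᵢ(x̄ᵢ−x̄)² = 4751.420; SSW = ΣΣ(x−x̄ᵢ)² = 581.548
MSB = 4751.420/2 = 2375.7101; MSW = 581.548/28 = 20.7696
F = MSB/MSW = 114.3842
df = (2, 28)

test statistic = 114.384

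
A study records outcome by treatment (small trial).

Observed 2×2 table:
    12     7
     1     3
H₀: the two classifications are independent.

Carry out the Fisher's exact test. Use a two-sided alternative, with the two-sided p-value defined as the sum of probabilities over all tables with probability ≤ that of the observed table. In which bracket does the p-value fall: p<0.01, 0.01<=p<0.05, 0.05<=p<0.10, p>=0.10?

p-value bracket: p>=0.10

Margins: r₁=19, r₂=4, c₁=13, c₂=10, n=23
p_obs = C(19,12)·C(4,1)/C(23,13); sum pmf over tables with pmf ≤ p_obs
p-value (two-sided) = 0.28063
→ bracket: p>=0.10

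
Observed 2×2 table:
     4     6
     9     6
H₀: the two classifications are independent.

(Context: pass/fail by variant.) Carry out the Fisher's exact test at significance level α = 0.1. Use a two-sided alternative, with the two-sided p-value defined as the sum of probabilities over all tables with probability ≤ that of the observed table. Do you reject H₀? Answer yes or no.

reject H₀: no

Margins: r₁=10, r₂=15, c₁=13, c₂=12, n=25
p_obs = C(10,4)·C(15,9)/C(25,13); sum pmf over tables with pmf ≤ p_obs
p-value (two-sided) = 0.42831
At α=0.1: p ≥ α → fail to reject H₀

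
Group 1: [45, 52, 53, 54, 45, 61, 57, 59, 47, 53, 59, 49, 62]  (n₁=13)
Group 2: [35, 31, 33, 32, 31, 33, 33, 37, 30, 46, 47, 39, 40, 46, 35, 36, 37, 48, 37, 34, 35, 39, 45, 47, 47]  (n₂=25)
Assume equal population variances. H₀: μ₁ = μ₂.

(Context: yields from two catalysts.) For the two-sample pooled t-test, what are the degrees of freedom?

degrees of freedom = 36

df = n₁ + n₂ − 2 = 13 + 25 − 2 = 36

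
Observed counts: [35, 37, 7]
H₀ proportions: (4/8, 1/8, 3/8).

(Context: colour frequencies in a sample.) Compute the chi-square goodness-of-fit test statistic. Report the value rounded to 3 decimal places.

test statistic = 92.300

n = 79; E_i = n·p_i = [39.50, 9.88, 29.62]
χ² = (35−39.50)²/39.50 + (37−9.88)²/9.88 + (7−29.62)²/29.62 = 92.2996
df = 2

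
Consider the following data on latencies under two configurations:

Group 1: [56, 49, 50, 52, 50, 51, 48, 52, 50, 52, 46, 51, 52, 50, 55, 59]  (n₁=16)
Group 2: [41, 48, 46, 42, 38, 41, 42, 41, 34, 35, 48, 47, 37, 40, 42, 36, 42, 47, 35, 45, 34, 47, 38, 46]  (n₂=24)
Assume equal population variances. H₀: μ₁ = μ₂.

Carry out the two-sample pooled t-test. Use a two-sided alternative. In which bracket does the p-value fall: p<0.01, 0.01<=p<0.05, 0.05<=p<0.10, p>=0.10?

p-value bracket: p<0.01

x̄₁=51.438, s₁=3.140, n₁=16
x̄₂=41.333, s₂=4.678, n₂=24
s_p² = [15·3.140² + 23·4.678²]/38 = 17.1387
SE = √(s_p²·(1/16+1/24)) = 1.3361
t = (51.438−41.333)/1.3361 = 7.5622
df = 38
p-value (two-sided) = 0.00000
→ bracket: p<0.01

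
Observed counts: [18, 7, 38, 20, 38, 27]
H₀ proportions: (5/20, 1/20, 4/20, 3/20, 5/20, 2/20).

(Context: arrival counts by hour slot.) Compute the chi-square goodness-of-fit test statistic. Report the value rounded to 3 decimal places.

test statistic = 22.464

n = 148; E_i = n·p_i = [37.00, 7.40, 29.60, 22.20, 37.00, 14.80]
χ² = (18−37.00)²/37.00 + (7−7.40)²/7.40 + (38−29.60)²/29.60 + (20−22.20)²/22.20 + (38−37.00)²/37.00 + (27−14.80)²/14.80 = 22.4640
df = 5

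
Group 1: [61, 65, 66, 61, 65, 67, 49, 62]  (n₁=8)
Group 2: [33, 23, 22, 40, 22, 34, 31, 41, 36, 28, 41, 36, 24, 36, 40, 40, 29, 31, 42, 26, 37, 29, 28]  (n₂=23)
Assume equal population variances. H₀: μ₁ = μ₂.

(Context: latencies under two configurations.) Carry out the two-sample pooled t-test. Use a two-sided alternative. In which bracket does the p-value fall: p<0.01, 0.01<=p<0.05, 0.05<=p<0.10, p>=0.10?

x̄₁=62.000, s₁=5.732, n₁=8
x̄₂=32.565, s₂=6.598, n₂=23
s_p² = [7·5.732² + 22·6.598²]/29 = 40.9535
SE = √(s_p²·(1/8+1/23)) = 2.6267
t = (62.000−32.565)/2.6267 = 11.2058
df = 29
p-value (two-sided) = 0.00000
→ bracket: p<0.01

p-value bracket: p<0.01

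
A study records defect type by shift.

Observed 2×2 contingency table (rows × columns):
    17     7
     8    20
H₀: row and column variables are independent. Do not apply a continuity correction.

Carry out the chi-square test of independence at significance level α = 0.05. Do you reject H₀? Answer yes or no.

reject H₀: yes

Row totals [24, 28], col totals [25, 27], n=52
χ² = (17−11.54)²/11.54 + (7−12.46)²/12.46 + (8−13.46)²/13.46 + (20−14.54)²/14.54 = 9.2463
df = 1
p-value (upper-tail) = 0.00236
At α=0.05: p < α → reject H₀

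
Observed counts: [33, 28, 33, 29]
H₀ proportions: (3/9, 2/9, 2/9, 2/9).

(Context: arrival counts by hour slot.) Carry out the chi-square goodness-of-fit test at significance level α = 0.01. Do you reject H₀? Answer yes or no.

reject H₀: no

n = 123; E_i = n·p_i = [41.00, 27.33, 27.33, 27.33]
χ² = (33−41.00)²/41.00 + (28−27.33)²/27.33 + (33−27.33)²/27.33 + (29−27.33)²/27.33 = 2.8537
df = 3
p-value (upper-tail) = 0.41474
At α=0.01: p ≥ α → fail to reject H₀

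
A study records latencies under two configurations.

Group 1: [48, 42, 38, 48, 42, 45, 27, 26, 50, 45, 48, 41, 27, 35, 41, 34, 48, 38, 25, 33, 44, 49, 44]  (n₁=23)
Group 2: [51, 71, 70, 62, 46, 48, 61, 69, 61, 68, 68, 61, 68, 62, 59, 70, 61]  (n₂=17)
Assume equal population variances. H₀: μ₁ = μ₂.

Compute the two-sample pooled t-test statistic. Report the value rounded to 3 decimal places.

test statistic = -8.814

x̄₁=39.913, s₁=7.994, n₁=23
x̄₂=62.118, s₂=7.713, n₂=17
s_p² = [22·7.994² + 16·7.713²]/38 = 62.0419
SE = √(s_p²·(1/23+1/17)) = 2.5193
t = (39.913−62.118)/2.5193 = -8.8137
df = 38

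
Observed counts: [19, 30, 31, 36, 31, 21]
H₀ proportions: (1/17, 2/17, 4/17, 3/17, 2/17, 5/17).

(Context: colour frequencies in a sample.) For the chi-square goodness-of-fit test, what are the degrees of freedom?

df = k − 1 = 6 − 1 = 5

degrees of freedom = 5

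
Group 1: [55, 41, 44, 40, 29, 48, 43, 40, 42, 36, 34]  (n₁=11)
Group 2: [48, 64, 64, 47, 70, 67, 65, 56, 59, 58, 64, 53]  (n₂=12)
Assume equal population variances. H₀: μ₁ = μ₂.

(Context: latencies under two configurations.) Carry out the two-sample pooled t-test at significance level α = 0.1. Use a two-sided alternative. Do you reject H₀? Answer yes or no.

x̄₁=41.091, s₁=6.920, n₁=11
x̄₂=59.583, s₂=7.403, n₂=12
s_p² = [10·6.920² + 11·7.403²]/21 = 51.5155
SE = √(s_p²·(1/11+1/12)) = 2.9960
t = (41.091−59.583)/2.9960 = -6.1723
df = 21
p-value (two-sided) = 0.00000
At α=0.1: p < α → reject H₀

reject H₀: yes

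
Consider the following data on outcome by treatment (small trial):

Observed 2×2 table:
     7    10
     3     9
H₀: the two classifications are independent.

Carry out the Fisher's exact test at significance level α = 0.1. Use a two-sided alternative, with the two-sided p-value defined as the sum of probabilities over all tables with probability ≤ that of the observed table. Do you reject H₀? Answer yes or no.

Margins: r₁=17, r₂=12, c₁=10, c₂=19, n=29
p_obs = C(17,7)·C(12,3)/C(29,10); sum pmf over tables with pmf ≤ p_obs
p-value (two-sided) = 0.44948
At α=0.1: p ≥ α → fail to reject H₀

reject H₀: no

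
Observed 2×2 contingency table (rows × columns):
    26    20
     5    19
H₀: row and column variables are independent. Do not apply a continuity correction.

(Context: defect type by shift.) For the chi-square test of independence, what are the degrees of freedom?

degrees of freedom = 1

df = (r−1)(c−1) = (2−1)·(2−1) = 1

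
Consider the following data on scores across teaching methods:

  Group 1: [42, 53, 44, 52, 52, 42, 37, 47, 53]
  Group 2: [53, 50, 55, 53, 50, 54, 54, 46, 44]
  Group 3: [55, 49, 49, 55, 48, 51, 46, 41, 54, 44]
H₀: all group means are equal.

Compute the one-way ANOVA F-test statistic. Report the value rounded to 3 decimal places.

Group means [46.89, 51.00, 49.20], grand mean 49.036
SSB = Σnᵢ(x̄ᵢ−x̄)² = 76.475; SSW = ΣΣ(x−x̄ᵢ)² = 598.489
MSB = 76.475/2 = 38.2377; MSW = 598.489/25 = 23.9396
F = MSB/MSW = 1.5973
df = (2, 25)

test statistic = 1.597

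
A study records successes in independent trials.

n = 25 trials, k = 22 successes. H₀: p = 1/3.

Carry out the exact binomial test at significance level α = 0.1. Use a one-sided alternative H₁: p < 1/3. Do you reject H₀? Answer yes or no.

reject H₀: no

Exact binomial: n=25, k=22, p₀=1/3=0.3333
P(X≤22) from Σ C(n,i)·p₀^i·(1−p₀)^(n−i)
p-value (one-sided, H₁ less) = 1.00000
At α=0.1: p ≥ α → fail to reject H₀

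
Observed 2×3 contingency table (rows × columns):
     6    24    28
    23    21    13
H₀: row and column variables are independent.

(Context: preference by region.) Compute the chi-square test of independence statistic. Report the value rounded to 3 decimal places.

Row totals [58, 57], col totals [29, 45, 41], n=115
χ² = (6−14.63)²/14.63 + (24−22.70)²/22.70 + (28−20.68)²/20.68 + (23−14.37)²/14.37 + (21−22.30)²/22.30 + (13−20.32)²/20.32 = 15.6458
df = 2

test statistic = 15.646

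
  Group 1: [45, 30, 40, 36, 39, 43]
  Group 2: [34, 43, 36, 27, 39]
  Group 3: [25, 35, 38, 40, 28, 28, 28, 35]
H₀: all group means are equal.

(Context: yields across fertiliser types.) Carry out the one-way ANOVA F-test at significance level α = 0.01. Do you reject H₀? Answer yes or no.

Group means [38.83, 35.80, 32.12], grand mean 35.211
SSB = Σnᵢ(x̄ᵢ−x̄)² = 156.650; SSW = ΣΣ(x−x̄ᵢ)² = 500.508
MSB = 156.650/2 = 78.3248; MSW = 500.508/16 = 31.2818
F = MSB/MSW = 2.5038
df = (2, 16)
p-value (upper-tail) = 0.11322
At α=0.01: p ≥ α → fail to reject H₀

reject H₀: no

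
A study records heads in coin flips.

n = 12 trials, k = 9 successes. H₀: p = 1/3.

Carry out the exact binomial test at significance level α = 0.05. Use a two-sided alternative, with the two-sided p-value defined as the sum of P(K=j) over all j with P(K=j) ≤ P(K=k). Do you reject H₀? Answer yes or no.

Exact binomial: n=12, k=9, p₀=1/3=0.3333
P(X=j) = C(n,j)·p₀^j·(1−p₀)^(n−j); p = Σ P(X=j) over j with P(X=j) ≤ P(X=9)
p-value (two-sided) = 0.00386
At α=0.05: p < α → reject H₀

reject H₀: yes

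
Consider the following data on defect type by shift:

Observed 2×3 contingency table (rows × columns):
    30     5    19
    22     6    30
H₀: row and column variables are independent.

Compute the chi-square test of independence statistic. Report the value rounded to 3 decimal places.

Row totals [54, 58], col totals [52, 11, 49], n=112
χ² = (30−25.07)²/25.07 + (5−5.30)²/5.30 + (19−23.62)²/23.62 + (22−26.93)²/26.93 + (6−5.70)²/5.70 + (30−25.38)²/25.38 = 3.6529
df = 2

test statistic = 3.653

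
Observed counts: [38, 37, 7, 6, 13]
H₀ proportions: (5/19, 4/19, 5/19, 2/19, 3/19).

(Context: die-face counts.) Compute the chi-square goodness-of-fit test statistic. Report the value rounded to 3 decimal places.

test statistic = 33.539

n = 101; E_i = n·p_i = [26.58, 21.26, 26.58, 10.63, 15.95]
χ² = (38−26.58)²/26.58 + (37−21.26)²/21.26 + (7−26.58)²/26.58 + (6−10.63)²/10.63 + (13−15.95)²/15.95 = 33.5394
df = 4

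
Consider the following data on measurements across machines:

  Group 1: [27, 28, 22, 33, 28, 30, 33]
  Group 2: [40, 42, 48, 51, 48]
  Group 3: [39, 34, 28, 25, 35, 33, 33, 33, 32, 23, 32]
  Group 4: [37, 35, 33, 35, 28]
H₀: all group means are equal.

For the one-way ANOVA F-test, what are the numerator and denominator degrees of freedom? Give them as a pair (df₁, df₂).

degrees of freedom = [3, 24]

k = 4 groups, N = 28 total
df = (k−1, N−k) = (4−1, 28−4) = (3, 24)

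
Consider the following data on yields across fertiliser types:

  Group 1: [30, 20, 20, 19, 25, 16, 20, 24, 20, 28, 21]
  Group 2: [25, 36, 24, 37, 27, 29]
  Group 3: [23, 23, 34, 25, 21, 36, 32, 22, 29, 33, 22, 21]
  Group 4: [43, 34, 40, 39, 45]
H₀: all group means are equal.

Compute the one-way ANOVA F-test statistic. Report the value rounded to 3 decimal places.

test statistic = 15.417

Group means [22.09, 29.67, 26.75, 40.20], grand mean 27.735
SSB = Σnᵢ(x̄ᵢ−x̄)² = 1161.325; SSW = ΣΣ(x−x̄ᵢ)² = 753.292
MSB = 1161.325/3 = 387.1084; MSW = 753.292/30 = 25.1097
F = MSB/MSW = 15.4167
df = (3, 30)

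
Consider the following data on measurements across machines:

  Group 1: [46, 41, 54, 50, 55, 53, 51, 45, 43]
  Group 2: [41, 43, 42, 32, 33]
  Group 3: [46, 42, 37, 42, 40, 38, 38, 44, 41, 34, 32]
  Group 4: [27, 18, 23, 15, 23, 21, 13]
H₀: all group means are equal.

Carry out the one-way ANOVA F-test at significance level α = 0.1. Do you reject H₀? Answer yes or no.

reject H₀: yes

Group means [48.67, 38.20, 39.45, 20.00], grand mean 37.594
SSB = Σnᵢ(x̄ᵢ−x̄)² = 3310.191; SSW = ΣΣ(x−x̄ᵢ)² = 637.527
MSB = 3310.191/3 = 1103.3972; MSW = 637.527/28 = 22.7688
F = MSB/MSW = 48.4609
df = (3, 28)
p-value (upper-tail) = 0.00000
At α=0.1: p < α → reject H₀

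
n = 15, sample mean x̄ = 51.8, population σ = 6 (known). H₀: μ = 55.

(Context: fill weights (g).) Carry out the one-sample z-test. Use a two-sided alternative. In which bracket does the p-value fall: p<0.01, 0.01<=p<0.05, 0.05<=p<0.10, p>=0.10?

SE = σ/√n = 6/√15 = 1.5492
z = (x̄−μ₀)/SE = (51.8−55)/1.5492 = -2.0656
p-value (two-sided) = 0.03887
→ bracket: 0.01<=p<0.05

p-value bracket: 0.01<=p<0.05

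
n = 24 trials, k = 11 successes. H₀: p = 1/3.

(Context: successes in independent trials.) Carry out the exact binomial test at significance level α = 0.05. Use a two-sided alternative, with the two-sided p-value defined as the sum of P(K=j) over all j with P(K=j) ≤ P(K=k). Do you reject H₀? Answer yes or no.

reject H₀: no

Exact binomial: n=24, k=11, p₀=1/3=0.3333
P(X=j) = C(n,j)·p₀^j·(1−p₀)^(n−j); p = Σ P(X=j) over j with P(X=j) ≤ P(X=11)
p-value (two-sided) = 0.19941
At α=0.05: p ≥ α → fail to reject H₀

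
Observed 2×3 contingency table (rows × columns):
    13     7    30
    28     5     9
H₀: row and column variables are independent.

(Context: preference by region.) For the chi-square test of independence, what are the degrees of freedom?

degrees of freedom = 2

df = (r−1)(c−1) = (2−1)·(3−1) = 2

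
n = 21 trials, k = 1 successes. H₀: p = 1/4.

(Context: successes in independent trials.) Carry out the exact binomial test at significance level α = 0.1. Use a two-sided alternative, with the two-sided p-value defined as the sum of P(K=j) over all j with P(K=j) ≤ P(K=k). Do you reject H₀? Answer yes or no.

reject H₀: yes

Exact binomial: n=21, k=1, p₀=1/4=0.2500
P(X=j) = C(n,j)·p₀^j·(1−p₀)^(n−j); p = Σ P(X=j) over j with P(X=j) ≤ P(X=1)
p-value (two-sided) = 0.03966
At α=0.1: p < α → reject H₀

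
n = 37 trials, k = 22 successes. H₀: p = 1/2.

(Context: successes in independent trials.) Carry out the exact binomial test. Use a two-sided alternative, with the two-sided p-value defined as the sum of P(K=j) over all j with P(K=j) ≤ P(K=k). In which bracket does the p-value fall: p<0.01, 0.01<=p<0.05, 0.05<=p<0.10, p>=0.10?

Exact binomial: n=37, k=22, p₀=1/2=0.5000
P(X=j) = C(n,j)·p₀^j·(1−p₀)^(n−j); p = Σ P(X=j) over j with P(X=j) ≤ P(X=22)
p-value (two-sided) = 0.32401
→ bracket: p>=0.10

p-value bracket: p>=0.10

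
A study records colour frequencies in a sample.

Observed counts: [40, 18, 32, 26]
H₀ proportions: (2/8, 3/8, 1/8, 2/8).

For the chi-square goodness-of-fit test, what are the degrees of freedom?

df = k − 1 = 4 − 1 = 3

degrees of freedom = 3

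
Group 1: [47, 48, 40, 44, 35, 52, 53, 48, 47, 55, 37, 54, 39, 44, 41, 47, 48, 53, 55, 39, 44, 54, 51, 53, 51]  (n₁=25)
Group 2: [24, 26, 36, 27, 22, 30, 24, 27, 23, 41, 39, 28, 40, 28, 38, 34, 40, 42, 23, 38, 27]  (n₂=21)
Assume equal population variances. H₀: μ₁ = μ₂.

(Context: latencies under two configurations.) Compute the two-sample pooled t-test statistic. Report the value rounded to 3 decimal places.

test statistic = 8.262

x̄₁=47.160, s₁=6.046, n₁=25
x̄₂=31.286, s₂=6.987, n₂=21
s_p² = [24·6.046² + 20·6.987²]/44 = 42.1283
SE = √(s_p²·(1/25+1/21)) = 1.9213
t = (47.160−31.286)/1.9213 = 8.2624
df = 44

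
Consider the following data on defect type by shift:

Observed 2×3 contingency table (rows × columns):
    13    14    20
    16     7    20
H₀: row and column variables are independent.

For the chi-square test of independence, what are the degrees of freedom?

degrees of freedom = 2

df = (r−1)(c−1) = (2−1)·(3−1) = 2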